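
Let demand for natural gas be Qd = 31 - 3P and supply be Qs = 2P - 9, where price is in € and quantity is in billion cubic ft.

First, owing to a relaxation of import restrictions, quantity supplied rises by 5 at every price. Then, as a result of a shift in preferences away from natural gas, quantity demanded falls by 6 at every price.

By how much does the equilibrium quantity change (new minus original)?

+0.6

Solve the original market: 31 - 3P = 2P - 9, hence P = 8 and Q = 7.
The new curves are Qd = 25 - 3P (demand) and Qs = 2P - 4 (supply).
Setting them equal: 25 - 3P = 2P - 4 → 29 = 5P, so P = 5.8 and Q = 7.6.
ΔQ = 7.6 − 7 = +0.6.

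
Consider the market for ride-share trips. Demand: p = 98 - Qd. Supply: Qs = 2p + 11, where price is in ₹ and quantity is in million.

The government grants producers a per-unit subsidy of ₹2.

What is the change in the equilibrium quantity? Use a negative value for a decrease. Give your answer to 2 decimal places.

+1.33

Before the shock: 98 - p = 2p + 11 ⇒ 87 = 3p ⇒ p = 29, Q = 69.
Since sellers receive the price plus the subsidy, the effective supply curve becomes Qs = 2p + 15.
Setting them equal: 98 - p = 2p + 15 → 83 = 3p, so p = 83/3 ≈ 27.6667 and Q = 211/3 ≈ 70.3333.
ΔQ = 70.3333 − 69 = +1.33.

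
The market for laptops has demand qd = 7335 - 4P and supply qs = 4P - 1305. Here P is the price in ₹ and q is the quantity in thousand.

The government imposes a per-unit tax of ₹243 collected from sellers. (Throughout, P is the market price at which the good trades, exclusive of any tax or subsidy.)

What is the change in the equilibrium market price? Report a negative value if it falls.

+121.5

Original equilibrium: 7335 - 4P = 4P - 1305 gives 8640 = 8P, so P = 1080 and q = 3015.
Since sellers keep the price net of the tax, the effective supply curve becomes qs = 4P - 2277.
Setting them equal: 7335 - 4P = 4P - 2277 → 9612 = 8P, so P = 1201.5 and q = 2529.
ΔP = 1201.5 − 1080 = +121.5.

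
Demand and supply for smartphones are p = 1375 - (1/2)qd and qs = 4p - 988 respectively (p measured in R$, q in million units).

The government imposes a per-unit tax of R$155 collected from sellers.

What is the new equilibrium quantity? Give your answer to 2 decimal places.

Before the shock: 2750 - 2p = 4p - 988 ⇒ 3738 = 6p ⇒ p = 623, q = 1504.
Since sellers keep the price net of the tax, the effective supply curve becomes qs = 4p - 1608.
Clearing the new market: 2750 - 2p = 4p - 1608, so p = 2179/3 ≈ 726.3333 and q = 3892/3 ≈ 1297.3333.

1297.33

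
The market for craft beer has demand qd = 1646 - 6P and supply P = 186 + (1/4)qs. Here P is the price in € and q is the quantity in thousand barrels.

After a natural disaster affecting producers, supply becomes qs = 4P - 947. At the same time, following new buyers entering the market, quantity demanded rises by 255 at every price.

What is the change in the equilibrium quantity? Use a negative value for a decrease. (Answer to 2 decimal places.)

Original equilibrium: 1646 - 6P = 4P - 744 gives 2390 = 10P, so P = 239 and q = 212.
With the change applied: demand qd = 1901 - 6P, supply qs = 4P - 947.
Equate the new curves: 1901 - 6P = 4P - 947, giving 2848 = 10P, P = 284.8, q = 192.2.
Δq = 192.2 − 212 = -19.80.

-19.80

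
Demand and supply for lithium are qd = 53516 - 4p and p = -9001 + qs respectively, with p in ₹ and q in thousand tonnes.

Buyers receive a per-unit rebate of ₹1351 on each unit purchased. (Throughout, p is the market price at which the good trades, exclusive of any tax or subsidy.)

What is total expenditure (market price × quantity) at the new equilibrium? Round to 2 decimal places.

189540446.24

Original equilibrium: 53516 - 4p = p + 9001 gives 44515 = 5p, so p = 8903 and q = 17904.
Since buyers' out-of-pocket price is the market price minus the rebate, the effective demand curve becomes qd = 58920 - 4p.
Equate the new curves: 58920 - 4p = p + 9001, giving 49919 = 5p, p = 9983.8, q = 18984.8.
New expenditure = 9983.8 × 18984.8 = 189540446.24.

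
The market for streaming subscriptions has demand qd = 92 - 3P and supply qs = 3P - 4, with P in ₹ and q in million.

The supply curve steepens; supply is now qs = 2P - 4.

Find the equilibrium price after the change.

19.2

Initially, 92 - 3P = 3P - 4, so 96 = 6P and P = 16, q = 44.
The shock moves the curves to qd = 92 - 3P and qs = 2P - 4.
New equilibrium: 92 - 3P = 2P - 4 ⇒ 96 = 5P ⇒ P = 19.2, q = 34.4.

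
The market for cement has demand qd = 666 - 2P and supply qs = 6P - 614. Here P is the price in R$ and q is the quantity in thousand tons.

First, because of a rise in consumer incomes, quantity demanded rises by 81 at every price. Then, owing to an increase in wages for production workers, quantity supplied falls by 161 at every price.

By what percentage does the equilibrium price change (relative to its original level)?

+18.90625

Initially, 666 - 2P = 6P - 614, so 1280 = 8P and P = 160, q = 346.
The shock moves the curves to qd = 747 - 2P and qs = 6P - 775.
Clearing the new market: 747 - 2P = 6P - 775, so P = 190.25 and q = 366.5.
%ΔP = (190.25 − 160) / 160 × 100 = +18.90625%.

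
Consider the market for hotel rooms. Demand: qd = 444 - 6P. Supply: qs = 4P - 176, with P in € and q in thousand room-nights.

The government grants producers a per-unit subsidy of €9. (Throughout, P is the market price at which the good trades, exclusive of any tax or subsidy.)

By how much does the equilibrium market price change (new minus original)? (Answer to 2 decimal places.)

Original equilibrium: 444 - 6P = 4P - 176 gives 620 = 10P, so P = 62 and q = 72.
Since sellers receive the price plus the subsidy, the effective supply curve becomes qs = 4P - 140.
Equate the new curves: 444 - 6P = 4P - 140, giving 584 = 10P, P = 58.4, q = 93.6.
ΔP = 58.4 − 62 = -3.60.

-3.60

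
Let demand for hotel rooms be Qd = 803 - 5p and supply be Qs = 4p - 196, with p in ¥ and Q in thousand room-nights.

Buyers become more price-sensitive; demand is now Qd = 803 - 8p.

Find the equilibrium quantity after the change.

Initially, 803 - 5p = 4p - 196, so 999 = 9p and p = 111, Q = 248.
After the shift, demand is Qd = 803 - 8p and supply is Qs = 4p - 196.
Setting them equal: 803 - 8p = 4p - 196 → 999 = 12p, so p = 83.25 and Q = 137.

137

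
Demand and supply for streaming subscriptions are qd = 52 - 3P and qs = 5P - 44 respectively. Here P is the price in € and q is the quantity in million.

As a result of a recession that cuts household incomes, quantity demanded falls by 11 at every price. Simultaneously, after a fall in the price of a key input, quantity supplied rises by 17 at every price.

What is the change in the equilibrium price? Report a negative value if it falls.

-3.5

Original equilibrium: 52 - 3P = 5P - 44 gives 96 = 8P, so P = 12 and q = 16.
The new curves are qd = 41 - 3P (demand) and qs = 5P - 27 (supply).
New equilibrium: 41 - 3P = 5P - 27 ⇒ 68 = 8P ⇒ P = 8.5, q = 15.5.
ΔP = 8.5 − 12 = -3.5.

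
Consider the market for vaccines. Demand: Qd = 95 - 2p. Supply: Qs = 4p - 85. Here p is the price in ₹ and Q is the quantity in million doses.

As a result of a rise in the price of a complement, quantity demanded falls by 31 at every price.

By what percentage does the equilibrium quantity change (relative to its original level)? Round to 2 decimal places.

Solve the original market: 95 - 2p = 4p - 85, hence p = 30 and Q = 35.
With the change applied: demand Qd = 64 - 2p, supply Qs = 4p - 85.
Setting them equal: 64 - 2p = 4p - 85 → 149 = 6p, so p = 149/6 ≈ 24.8333 and Q = 43/3 ≈ 14.3333.
%ΔQ = (14.3333 − 35) / 35 × 100 = -59.05%.

-59.05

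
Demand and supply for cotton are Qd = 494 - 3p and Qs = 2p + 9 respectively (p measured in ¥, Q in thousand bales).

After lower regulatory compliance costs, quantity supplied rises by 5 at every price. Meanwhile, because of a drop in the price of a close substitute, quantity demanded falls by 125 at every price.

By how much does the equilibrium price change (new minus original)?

-26

Before the shock: 494 - 3p = 2p + 9 ⇒ 485 = 5p ⇒ p = 97, Q = 203.
After the shift, demand is Qd = 369 - 3p and supply is Qs = 2p + 14.
Clearing the new market: 369 - 3p = 2p + 14, so p = 71 and Q = 156.
Δp = 71 − 97 = -26.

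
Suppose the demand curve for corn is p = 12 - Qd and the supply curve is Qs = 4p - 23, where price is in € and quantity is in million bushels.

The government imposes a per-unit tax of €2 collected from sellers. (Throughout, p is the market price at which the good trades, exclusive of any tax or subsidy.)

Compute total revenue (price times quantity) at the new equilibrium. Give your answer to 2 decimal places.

Before the shock: 12 - p = 4p - 23 ⇒ 35 = 5p ⇒ p = 7, Q = 5.
Since sellers keep the price net of the tax, the effective supply curve becomes Qs = 4p - 31.
New equilibrium: 12 - p = 4p - 31 ⇒ 43 = 5p ⇒ p = 8.6, Q = 3.4.
New expenditure = 8.6 × 3.4 = 29.24.

29.24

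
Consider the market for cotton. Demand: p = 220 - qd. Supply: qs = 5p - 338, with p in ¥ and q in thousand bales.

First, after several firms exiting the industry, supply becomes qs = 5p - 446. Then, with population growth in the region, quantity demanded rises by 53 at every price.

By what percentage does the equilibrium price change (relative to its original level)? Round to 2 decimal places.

+28.85

Original equilibrium: 220 - p = 5p - 338 gives 558 = 6p, so p = 93 and q = 127.
After the shift, demand is qd = 273 - p and supply is qs = 5p - 446.
Equate the new curves: 273 - p = 5p - 446, giving 719 = 6p, p = 719/6 ≈ 119.8333, q = 919/6 ≈ 153.1667.
%Δp = (119.8333 − 93) / 93 × 100 = +28.85%.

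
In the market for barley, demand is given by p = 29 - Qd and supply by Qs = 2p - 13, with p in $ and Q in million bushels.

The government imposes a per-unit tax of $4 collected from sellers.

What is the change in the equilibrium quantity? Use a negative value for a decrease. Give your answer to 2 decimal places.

-2.67

Original equilibrium: 29 - p = 2p - 13 gives 42 = 3p, so p = 14 and Q = 15.
Since sellers keep the price net of the tax, the effective supply curve becomes Qs = 2p - 21.
New equilibrium: 29 - p = 2p - 21 ⇒ 50 = 3p ⇒ p = 50/3 ≈ 16.6667, Q = 37/3 ≈ 12.3333.
ΔQ = 12.3333 − 15 = -2.67.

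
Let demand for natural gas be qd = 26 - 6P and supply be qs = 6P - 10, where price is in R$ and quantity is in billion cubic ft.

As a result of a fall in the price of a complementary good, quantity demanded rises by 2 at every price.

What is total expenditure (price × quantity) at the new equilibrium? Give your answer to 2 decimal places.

28.50

Solve the original market: 26 - 6P = 6P - 10, hence P = 3 and q = 8.
After the shift, demand is qd = 28 - 6P and supply is qs = 6P - 10.
Setting them equal: 28 - 6P = 6P - 10 → 38 = 12P, so P = 19/6 ≈ 3.1667 and q = 9.
New expenditure = 3.1667 × 9 = 28.50.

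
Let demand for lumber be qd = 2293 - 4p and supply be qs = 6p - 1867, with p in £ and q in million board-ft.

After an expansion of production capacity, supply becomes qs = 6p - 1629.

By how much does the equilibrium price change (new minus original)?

-23.8

Before the shock: 2293 - 4p = 6p - 1867 ⇒ 4160 = 10p ⇒ p = 416, q = 629.
The new curves are qd = 2293 - 4p (demand) and qs = 6p - 1629 (supply).
Clearing the new market: 2293 - 4p = 6p - 1629, so p = 392.2 and q = 724.2.
Δp = 392.2 − 416 = -23.8.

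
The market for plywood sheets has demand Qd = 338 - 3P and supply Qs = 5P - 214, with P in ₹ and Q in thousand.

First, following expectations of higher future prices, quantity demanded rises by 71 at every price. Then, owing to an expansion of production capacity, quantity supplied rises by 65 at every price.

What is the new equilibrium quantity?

Initially, 338 - 3P = 5P - 214, so 552 = 8P and P = 69, Q = 131.
The shock moves the curves to Qd = 409 - 3P and Qs = 5P - 149.
Clearing the new market: 409 - 3P = 5P - 149, so P = 69.75 and Q = 199.75.

199.75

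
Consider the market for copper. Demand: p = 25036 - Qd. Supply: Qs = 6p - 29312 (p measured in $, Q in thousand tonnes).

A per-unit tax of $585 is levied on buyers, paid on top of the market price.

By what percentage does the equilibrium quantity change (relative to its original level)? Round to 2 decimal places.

-2.90

Solve the original market: 25036 - p = 6p - 29312, hence p = 7764 and Q = 17272.
Since buyers pay the price plus the tax, the effective demand curve becomes Qd = 24451 - p.
Equate the new curves: 24451 - p = 6p - 29312, giving 53763 = 7p, p = 53763/7 ≈ 7680.4286, Q = 117394/7 ≈ 16770.5714.
%ΔQ = (16770.5714 − 17272) / 17272 × 100 = -2.90%.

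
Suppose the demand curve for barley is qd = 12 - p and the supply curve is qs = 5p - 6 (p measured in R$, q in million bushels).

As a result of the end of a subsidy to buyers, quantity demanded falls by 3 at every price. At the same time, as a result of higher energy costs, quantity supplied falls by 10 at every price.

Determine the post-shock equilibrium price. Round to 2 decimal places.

Original equilibrium: 12 - p = 5p - 6 gives 18 = 6p, so p = 3 and q = 9.
The shock moves the curves to qd = 9 - p and qs = 5p - 16.
Setting them equal: 9 - p = 5p - 16 → 25 = 6p, so p = 25/6 ≈ 4.1667 and q = 29/6 ≈ 4.8333.

4.17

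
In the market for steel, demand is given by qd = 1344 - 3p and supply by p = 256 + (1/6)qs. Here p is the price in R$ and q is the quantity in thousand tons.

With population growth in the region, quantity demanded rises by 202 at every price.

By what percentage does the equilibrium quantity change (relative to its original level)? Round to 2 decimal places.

Original equilibrium: 1344 - 3p = 6p - 1536 gives 2880 = 9p, so p = 320 and q = 384.
The shock moves the curves to qd = 1546 - 3p and qs = 6p - 1536.
Clearing the new market: 1546 - 3p = 6p - 1536, so p = 3082/9 ≈ 342.4444 and q = 1556/3 ≈ 518.6667.
%Δq = (518.6667 − 384) / 384 × 100 = +35.07%.

+35.07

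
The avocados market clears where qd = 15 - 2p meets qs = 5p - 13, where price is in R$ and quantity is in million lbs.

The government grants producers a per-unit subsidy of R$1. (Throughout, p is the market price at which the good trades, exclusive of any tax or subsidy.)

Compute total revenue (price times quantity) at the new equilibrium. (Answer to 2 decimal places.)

Initially, 15 - 2p = 5p - 13, so 28 = 7p and p = 4, q = 7.
Since sellers receive the price plus the subsidy, the effective supply curve becomes qs = 5p - 8.
Clearing the new market: 15 - 2p = 5p - 8, so p = 23/7 ≈ 3.2857 and q = 59/7 ≈ 8.4286.
New expenditure = 3.2857 × 8.4286 = 27.69.

27.69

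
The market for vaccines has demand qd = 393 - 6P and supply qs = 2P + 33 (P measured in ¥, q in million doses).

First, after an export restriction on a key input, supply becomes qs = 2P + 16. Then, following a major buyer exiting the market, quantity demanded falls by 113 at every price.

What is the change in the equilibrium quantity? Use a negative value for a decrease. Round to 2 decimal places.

Solve the original market: 393 - 6P = 2P + 33, hence P = 45 and q = 123.
After the shift, demand is qd = 280 - 6P and supply is qs = 2P + 16.
Equate the new curves: 280 - 6P = 2P + 16, giving 264 = 8P, P = 33, q = 82.
Δq = 82 − 123 = -41.00.

-41.00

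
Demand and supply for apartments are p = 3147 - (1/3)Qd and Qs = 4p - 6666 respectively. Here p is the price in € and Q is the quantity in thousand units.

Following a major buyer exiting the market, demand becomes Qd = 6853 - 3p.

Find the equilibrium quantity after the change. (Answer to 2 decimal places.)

1059.14

Before the shock: 9441 - 3p = 4p - 6666 ⇒ 16107 = 7p ⇒ p = 2301, Q = 2538.
The new curves are Qd = 6853 - 3p (demand) and Qs = 4p - 6666 (supply).
Setting them equal: 6853 - 3p = 4p - 6666 → 13519 = 7p, so p = 13519/7 ≈ 1931.2857 and Q = 7414/7 ≈ 1059.1429.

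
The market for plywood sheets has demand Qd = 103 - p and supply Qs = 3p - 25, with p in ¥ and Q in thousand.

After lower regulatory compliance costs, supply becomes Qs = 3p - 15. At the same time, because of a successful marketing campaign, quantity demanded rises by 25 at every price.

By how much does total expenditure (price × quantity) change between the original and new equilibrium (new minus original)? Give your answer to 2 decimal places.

+1025.94

Solve the original market: 103 - p = 3p - 25, hence p = 32 and Q = 71.
The shock moves the curves to Qd = 128 - p and Qs = 3p - 15.
Setting them equal: 128 - p = 3p - 15 → 143 = 4p, so p = 35.75 and Q = 92.25.
Expenditure moves from 32×71 = 2272 to 35.75×92.25 = 3297.9375; change = +1025.94.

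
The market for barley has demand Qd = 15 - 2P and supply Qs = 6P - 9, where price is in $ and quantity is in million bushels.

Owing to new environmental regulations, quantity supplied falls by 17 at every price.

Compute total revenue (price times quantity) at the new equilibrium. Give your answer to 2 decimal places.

Before the shock: 15 - 2P = 6P - 9 ⇒ 24 = 8P ⇒ P = 3, Q = 9.
The new curves are Qd = 15 - 2P (demand) and Qs = 6P - 26 (supply).
New equilibrium: 15 - 2P = 6P - 26 ⇒ 41 = 8P ⇒ P = 5.125, Q = 4.75.
New expenditure = 5.125 × 4.75 = 24.34.

24.34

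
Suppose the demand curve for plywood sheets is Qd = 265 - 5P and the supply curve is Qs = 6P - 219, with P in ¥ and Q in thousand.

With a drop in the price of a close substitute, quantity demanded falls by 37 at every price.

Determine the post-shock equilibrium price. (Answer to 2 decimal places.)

Original equilibrium: 265 - 5P = 6P - 219 gives 484 = 11P, so P = 44 and Q = 45.
The shock moves the curves to Qd = 228 - 5P and Qs = 6P - 219.
Equate the new curves: 228 - 5P = 6P - 219, giving 447 = 11P, P = 447/11 ≈ 40.6364, Q = 273/11 ≈ 24.8182.

40.64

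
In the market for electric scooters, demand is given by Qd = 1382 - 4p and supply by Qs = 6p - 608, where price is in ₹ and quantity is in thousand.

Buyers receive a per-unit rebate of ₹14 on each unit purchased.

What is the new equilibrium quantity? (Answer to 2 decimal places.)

Initially, 1382 - 4p = 6p - 608, so 1990 = 10p and p = 199, Q = 586.
Since buyers' out-of-pocket price is the market price minus the rebate, the effective demand curve becomes Qd = 1438 - 4p.
Setting them equal: 1438 - 4p = 6p - 608 → 2046 = 10p, so p = 204.6 and Q = 619.6.

619.60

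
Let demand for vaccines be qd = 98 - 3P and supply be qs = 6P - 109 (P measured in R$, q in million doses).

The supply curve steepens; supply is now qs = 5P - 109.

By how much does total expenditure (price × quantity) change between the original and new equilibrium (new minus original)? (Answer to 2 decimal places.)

Original equilibrium: 98 - 3P = 6P - 109 gives 207 = 9P, so P = 23 and q = 29.
After the shift, demand is qd = 98 - 3P and supply is qs = 5P - 109.
New equilibrium: 98 - 3P = 5P - 109 ⇒ 207 = 8P ⇒ P = 25.875, q = 20.375.
Expenditure moves from 23×29 = 667 to 25.875×20.375 = 527.203125; change = -139.80.

-139.80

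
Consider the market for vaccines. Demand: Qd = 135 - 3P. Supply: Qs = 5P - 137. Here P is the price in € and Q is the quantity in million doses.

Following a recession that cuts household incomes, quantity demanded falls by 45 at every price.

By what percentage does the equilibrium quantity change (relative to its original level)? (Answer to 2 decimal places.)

-85.23

Original equilibrium: 135 - 3P = 5P - 137 gives 272 = 8P, so P = 34 and Q = 33.
With the change applied: demand Qd = 90 - 3P, supply Qs = 5P - 137.
New equilibrium: 90 - 3P = 5P - 137 ⇒ 227 = 8P ⇒ P = 28.375, Q = 4.875.
%ΔQ = (4.875 − 33) / 33 × 100 = -85.23%.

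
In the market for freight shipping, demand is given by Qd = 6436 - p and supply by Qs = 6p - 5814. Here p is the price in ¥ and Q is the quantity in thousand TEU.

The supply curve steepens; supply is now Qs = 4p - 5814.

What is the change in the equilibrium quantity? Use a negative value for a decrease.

-700

Solve the original market: 6436 - p = 6p - 5814, hence p = 1750 and Q = 4686.
The shock moves the curves to Qd = 6436 - p and Qs = 4p - 5814.
New equilibrium: 6436 - p = 4p - 5814 ⇒ 12250 = 5p ⇒ p = 2450, Q = 3986.
ΔQ = 3986 − 4686 = -700.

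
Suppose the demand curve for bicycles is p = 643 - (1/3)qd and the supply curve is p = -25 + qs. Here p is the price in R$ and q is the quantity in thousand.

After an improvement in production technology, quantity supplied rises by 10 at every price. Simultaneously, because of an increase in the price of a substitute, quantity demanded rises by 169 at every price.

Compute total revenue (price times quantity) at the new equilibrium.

Before the shock: 1929 - 3p = p + 25 ⇒ 1904 = 4p ⇒ p = 476, q = 501.
The new curves are qd = 2098 - 3p (demand) and qs = p + 35 (supply).
Clearing the new market: 2098 - 3p = p + 35, so p = 515.75 and q = 550.75.
New expenditure = 515.75 × 550.75 = 284049.3125.

284049.3125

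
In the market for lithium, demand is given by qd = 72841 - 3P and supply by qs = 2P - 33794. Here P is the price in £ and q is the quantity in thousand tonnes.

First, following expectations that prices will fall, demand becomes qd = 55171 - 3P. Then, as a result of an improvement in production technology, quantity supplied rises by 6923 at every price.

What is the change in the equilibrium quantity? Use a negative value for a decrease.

-2914.2

Before the shock: 72841 - 3P = 2P - 33794 ⇒ 106635 = 5P ⇒ P = 21327, q = 8860.
After the shift, demand is qd = 55171 - 3P and supply is qs = 2P - 26871.
Clearing the new market: 55171 - 3P = 2P - 26871, so P = 16408.4 and q = 5945.8.
Δq = 5945.8 − 8860 = -2914.2.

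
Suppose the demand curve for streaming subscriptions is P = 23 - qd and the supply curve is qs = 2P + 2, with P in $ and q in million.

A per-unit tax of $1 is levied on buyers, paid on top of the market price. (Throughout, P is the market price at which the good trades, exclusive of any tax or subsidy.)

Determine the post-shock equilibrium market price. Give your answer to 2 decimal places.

Initially, 23 - P = 2P + 2, so 21 = 3P and P = 7, q = 16.
Since buyers pay the price plus the tax, the effective demand curve becomes qd = 22 - P.
Equate the new curves: 22 - P = 2P + 2, giving 20 = 3P, P = 20/3 ≈ 6.6667, q = 46/3 ≈ 15.3333.

6.67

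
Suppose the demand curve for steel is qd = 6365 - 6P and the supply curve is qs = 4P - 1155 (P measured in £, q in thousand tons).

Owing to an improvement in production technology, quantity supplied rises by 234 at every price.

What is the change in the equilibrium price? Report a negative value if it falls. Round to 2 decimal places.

Original equilibrium: 6365 - 6P = 4P - 1155 gives 7520 = 10P, so P = 752 and q = 1853.
After the shift, demand is qd = 6365 - 6P and supply is qs = 4P - 921.
Clearing the new market: 6365 - 6P = 4P - 921, so P = 728.6 and q = 1993.4.
ΔP = 728.6 − 752 = -23.40.

-23.40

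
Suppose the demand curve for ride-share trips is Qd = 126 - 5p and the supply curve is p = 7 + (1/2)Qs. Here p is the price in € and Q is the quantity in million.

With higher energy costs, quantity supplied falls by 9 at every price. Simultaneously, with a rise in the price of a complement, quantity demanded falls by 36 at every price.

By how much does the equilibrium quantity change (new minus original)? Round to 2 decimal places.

-16.71

Initially, 126 - 5p = 2p - 14, so 140 = 7p and p = 20, Q = 26.
The new curves are Qd = 90 - 5p (demand) and Qs = 2p - 23 (supply).
Equate the new curves: 90 - 5p = 2p - 23, giving 113 = 7p, p = 113/7 ≈ 16.1429, Q = 65/7 ≈ 9.2857.
ΔQ = 9.2857 − 26 = -16.71.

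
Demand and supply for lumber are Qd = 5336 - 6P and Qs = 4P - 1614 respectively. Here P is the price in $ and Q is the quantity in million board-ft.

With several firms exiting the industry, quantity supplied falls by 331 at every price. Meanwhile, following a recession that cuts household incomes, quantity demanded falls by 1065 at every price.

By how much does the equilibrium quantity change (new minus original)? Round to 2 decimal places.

-624.60

Initially, 5336 - 6P = 4P - 1614, so 6950 = 10P and P = 695, Q = 1166.
The shock moves the curves to Qd = 4271 - 6P and Qs = 4P - 1945.
Setting them equal: 4271 - 6P = 4P - 1945 → 6216 = 10P, so P = 621.6 and Q = 541.4.
ΔQ = 541.4 − 1166 = -624.60.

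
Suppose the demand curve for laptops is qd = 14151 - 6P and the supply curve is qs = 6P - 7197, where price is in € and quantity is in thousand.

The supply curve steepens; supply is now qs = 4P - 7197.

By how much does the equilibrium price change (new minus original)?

+355.8

Solve the original market: 14151 - 6P = 6P - 7197, hence P = 1779 and q = 3477.
With the change applied: demand qd = 14151 - 6P, supply qs = 4P - 7197.
Equate the new curves: 14151 - 6P = 4P - 7197, giving 21348 = 10P, P = 2134.8, q = 1342.2.
ΔP = 2134.8 − 1779 = +355.8.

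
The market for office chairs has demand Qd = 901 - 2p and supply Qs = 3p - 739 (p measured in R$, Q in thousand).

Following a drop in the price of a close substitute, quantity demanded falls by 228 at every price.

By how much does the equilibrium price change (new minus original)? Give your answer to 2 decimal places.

Solve the original market: 901 - 2p = 3p - 739, hence p = 328 and Q = 245.
With the change applied: demand Qd = 673 - 2p, supply Qs = 3p - 739.
Setting them equal: 673 - 2p = 3p - 739 → 1412 = 5p, so p = 282.4 and Q = 108.2.
Δp = 282.4 − 328 = -45.60.

-45.60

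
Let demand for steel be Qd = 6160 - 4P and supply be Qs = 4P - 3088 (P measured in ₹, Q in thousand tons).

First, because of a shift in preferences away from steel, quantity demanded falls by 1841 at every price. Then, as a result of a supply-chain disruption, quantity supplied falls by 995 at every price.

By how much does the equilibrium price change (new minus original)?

-105.75

Initially, 6160 - 4P = 4P - 3088, so 9248 = 8P and P = 1156, Q = 1536.
After the shift, demand is Qd = 4319 - 4P and supply is Qs = 4P - 4083.
Setting them equal: 4319 - 4P = 4P - 4083 → 8402 = 8P, so P = 1050.25 and Q = 118.
ΔP = 1050.25 − 1156 = -105.75.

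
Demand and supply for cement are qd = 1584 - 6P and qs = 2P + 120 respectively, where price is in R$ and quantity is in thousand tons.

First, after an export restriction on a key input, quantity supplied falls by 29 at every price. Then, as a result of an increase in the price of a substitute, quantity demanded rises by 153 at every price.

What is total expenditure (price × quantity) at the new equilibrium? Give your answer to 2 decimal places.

Before the shock: 1584 - 6P = 2P + 120 ⇒ 1464 = 8P ⇒ P = 183, q = 486.
After the shift, demand is qd = 1737 - 6P and supply is qs = 2P + 91.
Setting them equal: 1737 - 6P = 2P + 91 → 1646 = 8P, so P = 205.75 and q = 502.5.
New expenditure = 205.75 × 502.5 = 103389.38.

103389.38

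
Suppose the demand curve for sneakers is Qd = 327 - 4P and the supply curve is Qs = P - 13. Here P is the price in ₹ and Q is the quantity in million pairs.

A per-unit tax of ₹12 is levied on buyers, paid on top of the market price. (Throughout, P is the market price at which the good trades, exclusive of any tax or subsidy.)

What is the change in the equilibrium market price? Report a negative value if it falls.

Before the shock: 327 - 4P = P - 13 ⇒ 340 = 5P ⇒ P = 68, Q = 55.
Since buyers pay the price plus the tax, the effective demand curve becomes Qd = 279 - 4P.
New equilibrium: 279 - 4P = P - 13 ⇒ 292 = 5P ⇒ P = 58.4, Q = 45.4.
ΔP = 58.4 − 68 = -9.6.

-9.6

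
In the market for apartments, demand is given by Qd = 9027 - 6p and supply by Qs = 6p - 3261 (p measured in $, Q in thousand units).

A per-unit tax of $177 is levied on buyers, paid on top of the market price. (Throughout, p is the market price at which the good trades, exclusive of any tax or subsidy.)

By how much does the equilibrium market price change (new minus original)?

-88.5

Initially, 9027 - 6p = 6p - 3261, so 12288 = 12p and p = 1024, Q = 2883.
Since buyers pay the price plus the tax, the effective demand curve becomes Qd = 7965 - 6p.
Setting them equal: 7965 - 6p = 6p - 3261 → 11226 = 12p, so p = 935.5 and Q = 2352.
Δp = 935.5 − 1024 = -88.5.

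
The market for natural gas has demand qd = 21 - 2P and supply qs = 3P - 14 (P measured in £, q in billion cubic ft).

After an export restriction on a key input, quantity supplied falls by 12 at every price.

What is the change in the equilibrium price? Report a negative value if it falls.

+2.4

Initially, 21 - 2P = 3P - 14, so 35 = 5P and P = 7, q = 7.
The new curves are qd = 21 - 2P (demand) and qs = 3P - 26 (supply).
New equilibrium: 21 - 2P = 3P - 26 ⇒ 47 = 5P ⇒ P = 9.4, q = 2.2.
ΔP = 9.4 − 7 = +2.4.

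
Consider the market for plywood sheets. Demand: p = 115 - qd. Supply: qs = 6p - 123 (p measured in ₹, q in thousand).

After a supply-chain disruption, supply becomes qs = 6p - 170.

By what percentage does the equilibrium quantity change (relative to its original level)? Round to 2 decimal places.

-8.29

Initially, 115 - p = 6p - 123, so 238 = 7p and p = 34, q = 81.
The shock moves the curves to qd = 115 - p and qs = 6p - 170.
Equate the new curves: 115 - p = 6p - 170, giving 285 = 7p, p = 285/7 ≈ 40.7143, q = 520/7 ≈ 74.2857.
%Δq = (74.2857 − 81) / 81 × 100 = -8.29%.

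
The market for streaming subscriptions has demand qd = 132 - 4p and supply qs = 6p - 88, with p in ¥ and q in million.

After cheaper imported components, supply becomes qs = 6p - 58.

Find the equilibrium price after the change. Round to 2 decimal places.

19.00

Solve the original market: 132 - 4p = 6p - 88, hence p = 22 and q = 44.
After the shift, demand is qd = 132 - 4p and supply is qs = 6p - 58.
New equilibrium: 132 - 4p = 6p - 58 ⇒ 190 = 10p ⇒ p = 19, q = 56.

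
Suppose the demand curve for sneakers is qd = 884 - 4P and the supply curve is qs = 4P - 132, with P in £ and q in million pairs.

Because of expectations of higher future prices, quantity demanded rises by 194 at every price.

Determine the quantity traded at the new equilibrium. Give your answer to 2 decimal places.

Initially, 884 - 4P = 4P - 132, so 1016 = 8P and P = 127, q = 376.
With the change applied: demand qd = 1078 - 4P, supply qs = 4P - 132.
New equilibrium: 1078 - 4P = 4P - 132 ⇒ 1210 = 8P ⇒ P = 151.25, q = 473.

473.00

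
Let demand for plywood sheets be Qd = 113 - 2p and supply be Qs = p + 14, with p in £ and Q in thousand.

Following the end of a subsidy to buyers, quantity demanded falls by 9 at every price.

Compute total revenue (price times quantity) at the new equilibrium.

1320

Original equilibrium: 113 - 2p = p + 14 gives 99 = 3p, so p = 33 and Q = 47.
The new curves are Qd = 104 - 2p (demand) and Qs = p + 14 (supply).
Equate the new curves: 104 - 2p = p + 14, giving 90 = 3p, p = 30, Q = 44.
New expenditure = 30 × 44 = 1320.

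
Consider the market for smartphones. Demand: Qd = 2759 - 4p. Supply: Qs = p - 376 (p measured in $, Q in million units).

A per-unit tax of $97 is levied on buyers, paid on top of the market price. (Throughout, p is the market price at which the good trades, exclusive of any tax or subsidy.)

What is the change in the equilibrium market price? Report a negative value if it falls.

Initially, 2759 - 4p = p - 376, so 3135 = 5p and p = 627, Q = 251.
Since buyers pay the price plus the tax, the effective demand curve becomes Qd = 2371 - 4p.
New equilibrium: 2371 - 4p = p - 376 ⇒ 2747 = 5p ⇒ p = 549.4, Q = 173.4.
Δp = 549.4 − 627 = -77.6.

-77.6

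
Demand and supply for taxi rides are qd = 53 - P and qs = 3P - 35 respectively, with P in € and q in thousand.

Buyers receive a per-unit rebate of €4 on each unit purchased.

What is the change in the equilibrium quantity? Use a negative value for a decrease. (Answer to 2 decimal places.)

Solve the original market: 53 - P = 3P - 35, hence P = 22 and q = 31.
Since buyers' out-of-pocket price is the market price minus the rebate, the effective demand curve becomes qd = 57 - P.
Setting them equal: 57 - P = 3P - 35 → 92 = 4P, so P = 23 and q = 34.
Δq = 34 − 31 = +3.00.

+3.00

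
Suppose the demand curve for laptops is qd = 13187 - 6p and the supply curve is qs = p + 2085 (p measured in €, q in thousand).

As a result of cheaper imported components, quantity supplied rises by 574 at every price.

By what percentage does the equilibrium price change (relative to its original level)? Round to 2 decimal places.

-5.17

Original equilibrium: 13187 - 6p = p + 2085 gives 11102 = 7p, so p = 1586 and q = 3671.
The shock moves the curves to qd = 13187 - 6p and qs = p + 2659.
New equilibrium: 13187 - 6p = p + 2659 ⇒ 10528 = 7p ⇒ p = 1504, q = 4163.
%Δp = (1504 − 1586) / 1586 × 100 = -5.17%.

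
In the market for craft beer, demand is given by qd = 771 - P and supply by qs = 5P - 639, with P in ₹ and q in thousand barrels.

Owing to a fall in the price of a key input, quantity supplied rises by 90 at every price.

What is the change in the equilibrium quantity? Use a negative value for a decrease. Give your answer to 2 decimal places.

+15.00

Original equilibrium: 771 - P = 5P - 639 gives 1410 = 6P, so P = 235 and q = 536.
After the shift, demand is qd = 771 - P and supply is qs = 5P - 549.
Equate the new curves: 771 - P = 5P - 549, giving 1320 = 6P, P = 220, q = 551.
Δq = 551 − 536 = +15.00.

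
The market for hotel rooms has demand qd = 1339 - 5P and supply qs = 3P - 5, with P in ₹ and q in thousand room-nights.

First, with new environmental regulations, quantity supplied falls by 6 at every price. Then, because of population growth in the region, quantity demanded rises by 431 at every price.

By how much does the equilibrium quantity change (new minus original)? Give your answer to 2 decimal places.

+157.88

Original equilibrium: 1339 - 5P = 3P - 5 gives 1344 = 8P, so P = 168 and q = 499.
With the change applied: demand qd = 1770 - 5P, supply qs = 3P - 11.
New equilibrium: 1770 - 5P = 3P - 11 ⇒ 1781 = 8P ⇒ P = 222.625, q = 656.875.
Δq = 656.875 − 499 = +157.88.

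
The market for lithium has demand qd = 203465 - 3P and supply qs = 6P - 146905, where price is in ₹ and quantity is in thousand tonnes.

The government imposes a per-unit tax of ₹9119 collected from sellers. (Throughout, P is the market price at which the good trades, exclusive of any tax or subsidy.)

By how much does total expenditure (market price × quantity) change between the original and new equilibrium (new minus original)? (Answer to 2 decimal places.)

Before the shock: 203465 - 3P = 6P - 146905 ⇒ 350370 = 9P ⇒ P = 38930, q = 86675.
Since sellers keep the price net of the tax, the effective supply curve becomes qs = 6P - 201619.
Setting them equal: 203465 - 3P = 6P - 201619 → 405084 = 9P, so P = 135028/3 ≈ 45009.3333 and q = 68437.
Expenditure moves from 38930×86675 = 3374257750 to 45009.3333×68437 = 3080303745.3333; change = -293954004.67.

-293954004.67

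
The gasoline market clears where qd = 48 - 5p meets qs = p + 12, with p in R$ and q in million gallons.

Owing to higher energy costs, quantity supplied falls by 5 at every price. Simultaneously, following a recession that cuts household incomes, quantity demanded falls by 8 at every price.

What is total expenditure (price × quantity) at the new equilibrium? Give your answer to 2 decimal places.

Original equilibrium: 48 - 5p = p + 12 gives 36 = 6p, so p = 6 and q = 18.
With the change applied: demand qd = 40 - 5p, supply qs = p + 7.
Equate the new curves: 40 - 5p = p + 7, giving 33 = 6p, p = 5.5, q = 12.5.
New expenditure = 5.5 × 12.5 = 68.75.

68.75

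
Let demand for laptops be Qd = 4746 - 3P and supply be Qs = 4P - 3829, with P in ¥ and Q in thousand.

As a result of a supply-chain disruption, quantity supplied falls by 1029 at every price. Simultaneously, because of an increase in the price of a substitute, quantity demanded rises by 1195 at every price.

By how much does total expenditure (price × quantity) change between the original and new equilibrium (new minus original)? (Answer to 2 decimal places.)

Original equilibrium: 4746 - 3P = 4P - 3829 gives 8575 = 7P, so P = 1225 and Q = 1071.
With the change applied: demand Qd = 5941 - 3P, supply Qs = 4P - 4858.
Equate the new curves: 5941 - 3P = 4P - 4858, giving 10799 = 7P, P = 10799/7 ≈ 1542.7143, Q = 9190/7 ≈ 1312.8571.
Expenditure moves from 1225×1071 = 1311975 to 1542.7143×1312.8571 = 2025363.4694; change = +713388.47.

+713388.47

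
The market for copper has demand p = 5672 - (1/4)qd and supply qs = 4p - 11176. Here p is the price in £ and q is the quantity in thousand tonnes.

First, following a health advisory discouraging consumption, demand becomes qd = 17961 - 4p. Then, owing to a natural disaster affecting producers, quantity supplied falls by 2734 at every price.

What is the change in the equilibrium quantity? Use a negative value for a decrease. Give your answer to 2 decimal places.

-3730.50

Initially, 22688 - 4p = 4p - 11176, so 33864 = 8p and p = 4233, q = 5756.
The shock moves the curves to qd = 17961 - 4p and qs = 4p - 13910.
Equate the new curves: 17961 - 4p = 4p - 13910, giving 31871 = 8p, p = 3983.875, q = 2025.5.
Δq = 2025.5 − 5756 = -3730.50.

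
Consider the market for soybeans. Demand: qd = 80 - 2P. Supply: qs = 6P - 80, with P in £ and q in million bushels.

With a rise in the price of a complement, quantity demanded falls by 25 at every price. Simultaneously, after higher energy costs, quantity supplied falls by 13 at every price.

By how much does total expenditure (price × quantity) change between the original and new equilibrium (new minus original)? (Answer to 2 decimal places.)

Initially, 80 - 2P = 6P - 80, so 160 = 8P and P = 20, q = 40.
With the change applied: demand qd = 55 - 2P, supply qs = 6P - 93.
New equilibrium: 55 - 2P = 6P - 93 ⇒ 148 = 8P ⇒ P = 18.5, q = 18.
Expenditure moves from 20×40 = 800 to 18.5×18 = 333; change = -467.00.

-467.00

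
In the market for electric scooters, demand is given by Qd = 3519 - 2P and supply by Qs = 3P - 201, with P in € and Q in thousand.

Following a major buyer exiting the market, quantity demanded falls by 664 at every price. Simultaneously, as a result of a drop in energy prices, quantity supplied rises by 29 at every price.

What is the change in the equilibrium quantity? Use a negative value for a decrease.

-386.8

Before the shock: 3519 - 2P = 3P - 201 ⇒ 3720 = 5P ⇒ P = 744, Q = 2031.
The new curves are Qd = 2855 - 2P (demand) and Qs = 3P - 172 (supply).
Equate the new curves: 2855 - 2P = 3P - 172, giving 3027 = 5P, P = 605.4, Q = 1644.2.
ΔQ = 1644.2 − 2031 = -386.8.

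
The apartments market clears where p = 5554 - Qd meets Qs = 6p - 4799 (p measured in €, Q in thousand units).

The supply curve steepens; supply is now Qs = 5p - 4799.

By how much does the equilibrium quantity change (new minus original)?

Solve the original market: 5554 - p = 6p - 4799, hence p = 1479 and Q = 4075.
With the change applied: demand Qd = 5554 - p, supply Qs = 5p - 4799.
Equate the new curves: 5554 - p = 5p - 4799, giving 10353 = 6p, p = 1725.5, Q = 3828.5.
ΔQ = 3828.5 − 4075 = -246.5.

-246.5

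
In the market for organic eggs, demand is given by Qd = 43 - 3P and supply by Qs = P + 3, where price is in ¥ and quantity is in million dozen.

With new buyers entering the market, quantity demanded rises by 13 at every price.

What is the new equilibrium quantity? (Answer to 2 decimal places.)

Initially, 43 - 3P = P + 3, so 40 = 4P and P = 10, Q = 13.
After the shift, demand is Qd = 56 - 3P and supply is Qs = P + 3.
Equate the new curves: 56 - 3P = P + 3, giving 53 = 4P, P = 13.25, Q = 16.25.

16.25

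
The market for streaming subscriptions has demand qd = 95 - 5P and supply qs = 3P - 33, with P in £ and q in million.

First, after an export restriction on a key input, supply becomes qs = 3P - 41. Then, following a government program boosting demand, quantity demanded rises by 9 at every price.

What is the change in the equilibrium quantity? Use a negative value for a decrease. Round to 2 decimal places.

Original equilibrium: 95 - 5P = 3P - 33 gives 128 = 8P, so P = 16 and q = 15.
With the change applied: demand qd = 104 - 5P, supply qs = 3P - 41.
Equate the new curves: 104 - 5P = 3P - 41, giving 145 = 8P, P = 18.125, q = 13.375.
Δq = 13.375 − 15 = -1.63.

-1.63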